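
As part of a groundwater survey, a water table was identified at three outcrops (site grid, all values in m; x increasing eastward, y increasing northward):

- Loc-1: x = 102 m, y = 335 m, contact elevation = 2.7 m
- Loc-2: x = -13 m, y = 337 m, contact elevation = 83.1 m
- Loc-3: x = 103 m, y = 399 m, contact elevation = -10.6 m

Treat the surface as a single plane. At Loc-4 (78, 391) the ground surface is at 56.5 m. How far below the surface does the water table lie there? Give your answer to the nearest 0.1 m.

48.0 m

Two edge vectors: Loc-1→Loc-2 = (-115, 2, 80.4), Loc-1→Loc-3 = (1, 64, -13.3).
Normal n = (Loc-1→Loc-2) × (Loc-1→Loc-3) = (-5172.2, -1449.1, -7362).
So ∂z/∂x = −n_x/n_z = −0.70255 and ∂z/∂y = −n_y/n_z = −0.19684.
Intercept c from Loc-1: 2.7 + 71.66 + 65.94 = 140.30.
At (78, 391): z_contact = −54.80 − 76.96 + 140.30 = 8.54 m.
Depth below ground = 56.5 − 8.54 = 48.0 m.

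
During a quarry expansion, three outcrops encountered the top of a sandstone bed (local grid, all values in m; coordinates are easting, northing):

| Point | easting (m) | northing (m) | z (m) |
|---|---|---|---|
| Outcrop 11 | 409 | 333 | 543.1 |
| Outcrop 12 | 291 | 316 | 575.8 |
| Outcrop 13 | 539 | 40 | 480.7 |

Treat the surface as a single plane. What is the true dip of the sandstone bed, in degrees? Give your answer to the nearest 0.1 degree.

Let the plane be z = a·easting + b·northing + c.
Outcrop 12−Outcrop 11: −118a − 17b = 32.7;  Outcrop 13−Outcrop 11: 130a − 293b = −62.4.
Solving gives a = −0.28931, b = 0.08461.
Gradient magnitude |∇z| = √(a² + b²) = √(0.08370 + 0.00716) = 0.30143.
True dip = arctan(0.30143) = 16.8°, dipping toward ESE (azimuth ≈ 106°).

16.8°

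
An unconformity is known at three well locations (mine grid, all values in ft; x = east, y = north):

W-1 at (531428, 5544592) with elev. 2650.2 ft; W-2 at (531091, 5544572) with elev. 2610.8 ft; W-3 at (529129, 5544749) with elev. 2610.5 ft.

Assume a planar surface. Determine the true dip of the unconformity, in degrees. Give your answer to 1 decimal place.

38.1°

Two edge vectors: W-1→W-2 = (-337, -20, -39.4), W-1→W-3 = (-2299, 157, -39.7).
Normal n = (W-1→W-2) × (W-1→W-3) = (6979.8, 77201.7, -98889).
So ∂z/∂x = −n_x/n_z = 0.07058 and ∂z/∂y = −n_y/n_z = 0.78069.
Gradient magnitude |∇z| = √(a² + b²) = √(0.00498 + 0.60948) = 0.78387.
True dip = arctan(0.78387) = 38.1°, dipping toward S (azimuth ≈ 185°).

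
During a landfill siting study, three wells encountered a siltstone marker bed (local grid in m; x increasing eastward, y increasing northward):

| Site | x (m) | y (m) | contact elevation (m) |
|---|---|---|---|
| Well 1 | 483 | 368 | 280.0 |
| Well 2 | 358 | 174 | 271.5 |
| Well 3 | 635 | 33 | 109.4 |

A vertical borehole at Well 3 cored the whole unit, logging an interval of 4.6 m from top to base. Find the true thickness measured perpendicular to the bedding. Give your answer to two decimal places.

Two edge vectors: Well 1→Well 2 = (-125, -194, -8.5), Well 1→Well 3 = (152, -335, -170.6).
Normal n = (Well 1→Well 2) × (Well 1→Well 3) = (30248.9, -22617, 71363).
So ∂z/∂x = −n_x/n_z = −0.42387 and ∂z/∂y = −n_y/n_z = 0.31693.
|∇z| = √(a²+b²) = 0.52926, so dip δ = arctan(0.52926) = 27.89°.
True thickness = vertical thickness × cos δ = 4.6 × cos 27.89° = 4.07 m.

4.07 m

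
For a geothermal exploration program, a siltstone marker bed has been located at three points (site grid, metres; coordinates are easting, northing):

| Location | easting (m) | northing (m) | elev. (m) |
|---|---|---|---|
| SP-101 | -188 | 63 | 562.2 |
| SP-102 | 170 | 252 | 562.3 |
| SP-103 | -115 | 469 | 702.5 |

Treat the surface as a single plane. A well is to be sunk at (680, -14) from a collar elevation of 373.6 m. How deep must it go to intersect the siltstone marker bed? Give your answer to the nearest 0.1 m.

Let the plane be z = a·easting + b·northing + c.
SP-102−SP-101: 358a + 189b = 0.1;  SP-103−SP-101: 73a + 406b = 140.3.
Solving gives a = −0.20126, b = 0.38175.
Then c = 562.2 − a·-188 − b·63 = 500.31.
At (680, -14): z_contact = −136.86 − 5.34 + 500.31 = 358.11 m.
Depth below ground = 373.6 − 358.11 = 15.5 m.

15.5 m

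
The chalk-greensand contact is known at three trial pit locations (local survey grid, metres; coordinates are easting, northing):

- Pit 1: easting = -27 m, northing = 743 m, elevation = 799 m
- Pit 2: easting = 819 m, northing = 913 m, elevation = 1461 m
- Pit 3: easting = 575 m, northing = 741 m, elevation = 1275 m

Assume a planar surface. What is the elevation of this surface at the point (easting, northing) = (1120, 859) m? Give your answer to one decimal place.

Two edge vectors: Pit 1→Pit 2 = (846, 170, 662), Pit 1→Pit 3 = (602, -2, 476).
Normal n = (Pit 1→Pit 2) × (Pit 1→Pit 3) = (82244, -4172, -104032).
So ∂z/∂easting = −n_x/n_z = 0.790564 and ∂z/∂northing = −n_y/n_z = −0.040103.
Intercept c from Pit 1: 799 + 21.35 + 29.80 = 850.14.
At (1120, 859): z = 885.4 − 34.4 + 850.14 = 1701.1 m.

1701.1 m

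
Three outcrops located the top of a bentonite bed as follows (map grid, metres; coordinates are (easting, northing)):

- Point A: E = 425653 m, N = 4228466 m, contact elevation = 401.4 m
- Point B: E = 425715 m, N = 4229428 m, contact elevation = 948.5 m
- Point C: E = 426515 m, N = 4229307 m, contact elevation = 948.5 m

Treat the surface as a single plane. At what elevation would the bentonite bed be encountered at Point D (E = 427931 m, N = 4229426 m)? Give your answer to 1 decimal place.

1136.1 m

Two edge vectors: Point A→Point B = (62, 962, 547.1), Point A→Point C = (862, 841, 547.1).
Normal n = (Point A→Point B) × (Point A→Point C) = (66199.1, 437680, -777102).
So ∂z/∂E = −n_x/n_z = 0.085187144 and ∂z/∂N = −n_y/n_z = 0.563220787.
Intercept c from Point A: 401.4 − 36260.16 − 2381559.95 = −2417418.71.
At (427931, 4229426): z = 36454.2 + 2382100.6 − 2417418.71 = 1136.1 m.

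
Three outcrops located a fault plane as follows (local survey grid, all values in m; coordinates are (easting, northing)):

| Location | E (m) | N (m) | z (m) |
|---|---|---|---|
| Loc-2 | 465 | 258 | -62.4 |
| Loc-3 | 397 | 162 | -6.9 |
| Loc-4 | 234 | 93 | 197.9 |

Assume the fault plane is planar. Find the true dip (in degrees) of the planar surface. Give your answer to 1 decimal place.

56.5°

Let the plane be z = a·E + b·N + c.
Loc-3−Loc-2: −68a − 96b = 55.5;  Loc-4−Loc-2: −231a − 165b = 260.3.
Solving gives a = −1.44499, b = 0.44541.
Gradient magnitude |∇z| = √(a² + b²) = √(2.08799 + 0.19839) = 1.51208.
True dip = arctan(1.51208) = 56.5°, dipping toward ESE (azimuth ≈ 107°).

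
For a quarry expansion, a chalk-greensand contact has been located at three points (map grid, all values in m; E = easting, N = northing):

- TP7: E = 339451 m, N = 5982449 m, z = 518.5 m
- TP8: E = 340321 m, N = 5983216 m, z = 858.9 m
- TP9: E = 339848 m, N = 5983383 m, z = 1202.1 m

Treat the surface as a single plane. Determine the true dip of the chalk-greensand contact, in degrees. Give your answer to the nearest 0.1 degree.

Let the plane be z = a·E + b·N + c.
TP8−TP7: 870a + 767b = 340.4;  TP9−TP7: 397a + 934b = 683.6.
Solving gives a = −0.40621, b = 0.90457.
Gradient magnitude |∇z| = √(a² + b²) = √(0.16501 + 0.81824) = 0.99159.
True dip = arctan(0.99159) = 44.8°, dipping toward SSE (azimuth ≈ 156°).

44.8°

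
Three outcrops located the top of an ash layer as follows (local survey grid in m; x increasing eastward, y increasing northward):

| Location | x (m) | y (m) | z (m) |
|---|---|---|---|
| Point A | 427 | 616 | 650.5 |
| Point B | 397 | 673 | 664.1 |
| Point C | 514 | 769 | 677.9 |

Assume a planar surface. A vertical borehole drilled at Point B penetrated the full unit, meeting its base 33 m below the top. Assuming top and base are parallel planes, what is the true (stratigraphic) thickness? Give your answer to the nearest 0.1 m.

32.3 m

Two edge vectors: Point A→Point B = (-30, 57, 13.6), Point A→Point C = (87, 153, 27.4).
Normal n = (Point A→Point B) × (Point A→Point C) = (-519, 2005.2, -9549).
So ∂z/∂x = −n_x/n_z = −0.05435 and ∂z/∂y = −n_y/n_z = 0.20999.
|∇z| = √(a²+b²) = 0.21691, so dip δ = arctan(0.21691) = 12.24°.
True thickness = vertical thickness × cos δ = 33 × cos 12.24° = 32.3 m.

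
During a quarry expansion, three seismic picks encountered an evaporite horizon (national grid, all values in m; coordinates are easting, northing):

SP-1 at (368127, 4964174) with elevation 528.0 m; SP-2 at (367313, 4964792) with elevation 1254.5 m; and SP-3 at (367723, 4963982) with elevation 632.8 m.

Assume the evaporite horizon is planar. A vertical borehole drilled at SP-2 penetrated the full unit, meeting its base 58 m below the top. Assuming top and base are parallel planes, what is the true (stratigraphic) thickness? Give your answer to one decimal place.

47.1 m

Let the plane be z = a·easting + b·northing + c.
SP-2−SP-1: −814a + 618b = 726.5;  SP-3−SP-1: −404a − 192b = 104.8.
Solving gives a = −0.50314, b = 0.51286.
|∇z| = √(a²+b²) = 0.71845, so dip δ = arctan(0.71845) = 35.70°.
True thickness = vertical thickness × cos δ = 58 × cos 35.70° = 47.1 m.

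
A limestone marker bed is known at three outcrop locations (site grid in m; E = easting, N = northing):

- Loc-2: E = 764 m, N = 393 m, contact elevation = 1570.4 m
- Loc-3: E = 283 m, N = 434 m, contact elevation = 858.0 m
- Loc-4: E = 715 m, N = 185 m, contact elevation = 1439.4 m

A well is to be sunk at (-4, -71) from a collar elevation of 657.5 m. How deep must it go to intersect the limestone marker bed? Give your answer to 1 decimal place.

Two edge vectors: Loc-2→Loc-3 = (-481, 41, -712.4), Loc-2→Loc-4 = (-49, -208, -131).
Normal n = (Loc-2→Loc-3) × (Loc-2→Loc-4) = (-153550.2, -28103.4, 102057).
So ∂z/∂E = −n_x/n_z = 1.50455 and ∂z/∂N = −n_y/n_z = 0.27537.
Intercept c from Loc-2: 1570.4 − 1149.48 − 108.22 = 312.70.
At (-4, -71): z_contact = −6.02 − 19.55 + 312.70 = 287.13 m.
Depth below ground = 657.5 − 287.13 = 370.4 m.

370.4 m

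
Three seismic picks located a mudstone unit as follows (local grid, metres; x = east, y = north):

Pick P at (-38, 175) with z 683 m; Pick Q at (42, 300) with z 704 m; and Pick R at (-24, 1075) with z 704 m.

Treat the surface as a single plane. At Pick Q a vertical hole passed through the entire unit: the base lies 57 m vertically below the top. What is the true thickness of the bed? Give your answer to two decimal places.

55.52 m

Two edge vectors: Pick P→Pick Q = (80, 125, 21), Pick P→Pick R = (14, 900, 21).
Normal n = (Pick P→Pick Q) × (Pick P→Pick R) = (-16275, -1386, 70250).
So ∂z/∂x = −n_x/n_z = 0.23167 and ∂z/∂y = −n_y/n_z = 0.01973.
|∇z| = √(a²+b²) = 0.23251, so dip δ = arctan(0.23251) = 13.09°.
True thickness = vertical thickness × cos δ = 57 × cos 13.09° = 55.52 m.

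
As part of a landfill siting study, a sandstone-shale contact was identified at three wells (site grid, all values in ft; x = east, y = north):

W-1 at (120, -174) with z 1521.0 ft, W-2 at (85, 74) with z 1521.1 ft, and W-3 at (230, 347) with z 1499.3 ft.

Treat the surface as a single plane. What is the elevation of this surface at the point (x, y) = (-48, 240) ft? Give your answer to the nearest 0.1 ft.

1534.2 ft

Two edge vectors: W-1→W-2 = (-35, 248, 0.1), W-1→W-3 = (110, 521, -21.7).
Normal n = (W-1→W-2) × (W-1→W-3) = (-5433.7, -748.5, -45515).
So ∂z/∂x = −n_x/n_z = −0.11938 and ∂z/∂y = −n_y/n_z = −0.01645.
Intercept c from W-1: 1521 + 14.33 − 2.86 = 1532.46.
At (-48, 240): z = 5.7 − 3.9 + 1532.46 = 1534.2 ft.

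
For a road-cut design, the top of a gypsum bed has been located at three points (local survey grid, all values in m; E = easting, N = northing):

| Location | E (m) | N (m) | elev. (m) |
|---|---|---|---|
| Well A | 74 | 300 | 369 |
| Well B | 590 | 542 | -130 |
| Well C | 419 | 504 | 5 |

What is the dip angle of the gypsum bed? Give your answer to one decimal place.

43.7°

Two edge vectors: Well A→Well B = (516, 242, -499), Well A→Well C = (345, 204, -364).
Normal n = (Well A→Well B) × (Well A→Well C) = (13708, 15669, 21774).
So ∂z/∂E = −n_x/n_z = −0.62956 and ∂z/∂N = −n_y/n_z = −0.71962.
Gradient magnitude |∇z| = √(a² + b²) = √(0.39634 + 0.51785) = 0.95614.
True dip = arctan(0.95614) = 43.7°, dipping toward NE (azimuth ≈ 041°).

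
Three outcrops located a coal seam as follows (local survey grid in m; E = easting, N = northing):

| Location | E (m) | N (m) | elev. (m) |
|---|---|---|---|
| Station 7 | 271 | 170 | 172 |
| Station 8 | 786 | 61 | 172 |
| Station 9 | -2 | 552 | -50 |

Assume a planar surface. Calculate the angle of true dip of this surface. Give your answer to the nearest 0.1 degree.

35.0°

Two edge vectors: Station 7→Station 8 = (515, -109, 0), Station 7→Station 9 = (-273, 382, -222).
Normal n = (Station 7→Station 8) × (Station 7→Station 9) = (24198, 114330, 166973).
So ∂z/∂E = −n_x/n_z = −0.14492 and ∂z/∂N = −n_y/n_z = −0.68472.
Gradient magnitude |∇z| = √(a² + b²) = √(0.02100 + 0.46884) = 0.69989.
True dip = arctan(0.69989) = 35.0°, dipping toward NNE (azimuth ≈ 012°).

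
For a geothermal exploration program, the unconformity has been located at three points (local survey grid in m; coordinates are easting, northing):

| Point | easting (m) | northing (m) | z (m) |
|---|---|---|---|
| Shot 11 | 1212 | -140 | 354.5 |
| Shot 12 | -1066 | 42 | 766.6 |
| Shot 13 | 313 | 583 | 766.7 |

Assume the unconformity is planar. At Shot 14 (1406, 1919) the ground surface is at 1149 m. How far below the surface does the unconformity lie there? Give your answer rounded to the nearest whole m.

35 m

Two edge vectors: Shot 11→Shot 12 = (-2278, 182, 412.1), Shot 11→Shot 13 = (-899, 723, 412.2).
Normal n = (Shot 11→Shot 12) × (Shot 11→Shot 13) = (-222927.9, 568513.7, -1483376).
So ∂z/∂easting = −n_x/n_z = −0.15028 and ∂z/∂northing = −n_y/n_z = 0.38326.
Intercept c from Shot 11: 354.5 + 182.14 + 53.66 = 590.30.
At (1406, 1919): z_contact = −211.3 + 735.5 + 590.30 = 1114.5 m.
Depth below ground = 1149 − 1114.5 = 35 m.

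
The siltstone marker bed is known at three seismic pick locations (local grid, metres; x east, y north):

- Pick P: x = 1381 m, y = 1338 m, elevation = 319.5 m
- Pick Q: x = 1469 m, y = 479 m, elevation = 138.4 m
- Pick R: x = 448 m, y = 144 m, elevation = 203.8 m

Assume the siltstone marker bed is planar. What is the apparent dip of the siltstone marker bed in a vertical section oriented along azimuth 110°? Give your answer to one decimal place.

10.7°

Two edge vectors: Pick P→Pick Q = (88, -859, -181.1), Pick P→Pick R = (-933, -1194, -115.7).
Normal n = (Pick P→Pick Q) × (Pick P→Pick R) = (-116847.1, 179147.9, -906519).
So ∂z/∂x = −n_x/n_z = −0.12890 and ∂z/∂y = −n_y/n_z = 0.19762.
Unit vector along 110° is (sin 110°, cos 110°) = (0.9397, -0.3420).
Slope in that direction = a·(0.9397) + b·(-0.3420) = −0.18871.
Apparent dip = arctan|0.18871| = 10.7° (true dip is 13.3°, so apparent ≤ true as expected).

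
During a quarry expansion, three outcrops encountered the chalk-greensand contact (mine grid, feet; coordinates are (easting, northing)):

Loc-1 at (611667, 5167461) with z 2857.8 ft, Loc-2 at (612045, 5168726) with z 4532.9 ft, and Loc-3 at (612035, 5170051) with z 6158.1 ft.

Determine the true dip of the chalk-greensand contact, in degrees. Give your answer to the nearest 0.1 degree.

51.8°

Two edge vectors: Loc-1→Loc-2 = (378, 1265, 1675.1), Loc-1→Loc-3 = (368, 2590, 3300.3).
Normal n = (Loc-1→Loc-2) × (Loc-1→Loc-3) = (-163629.5, -631076.6, 513500).
So ∂z/∂E = −n_x/n_z = 0.31866 and ∂z/∂N = −n_y/n_z = 1.22897.
Gradient magnitude |∇z| = √(a² + b²) = √(0.10154 + 1.51037) = 1.26961.
True dip = arctan(1.26961) = 51.8°, dipping toward SSW (azimuth ≈ 195°).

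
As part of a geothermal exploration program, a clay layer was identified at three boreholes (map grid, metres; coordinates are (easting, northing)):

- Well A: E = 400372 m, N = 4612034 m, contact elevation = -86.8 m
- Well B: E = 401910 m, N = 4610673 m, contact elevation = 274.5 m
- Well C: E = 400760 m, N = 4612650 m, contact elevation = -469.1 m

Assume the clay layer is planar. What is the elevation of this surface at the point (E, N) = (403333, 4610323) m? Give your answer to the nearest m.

Two edge vectors: Well A→Well B = (1538, -1361, 361.3), Well A→Well C = (388, 616, -382.3).
Normal n = (Well A→Well B) × (Well A→Well C) = (297749.5, 728161.8, 1475476).
So ∂z/∂E = −n_x/n_z = −0.20179894 and ∂z/∂N = −n_y/n_z = −0.49350976.
Intercept c from Well A: -86.8 + 80794.65 + 2276083.77 = 2356791.62.
At (403333, 4610323): z = −81392.2 − 2275239.4 + 2356791.62 = 160.1 m.

160 m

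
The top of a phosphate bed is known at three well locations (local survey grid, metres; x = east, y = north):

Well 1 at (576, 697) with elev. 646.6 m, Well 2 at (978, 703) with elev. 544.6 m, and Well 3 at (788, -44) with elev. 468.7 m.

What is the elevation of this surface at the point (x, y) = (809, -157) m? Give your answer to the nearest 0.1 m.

444.5 m

Let the plane be z = a·x + b·y + c.
Well 2−Well 1: 402a + 6b = −102;  Well 3−Well 1: 212a − 741b = −177.9.
Solving gives a = −0.25622, b = 0.16678.
Then c = 646.6 − a·576 − b·697 = 677.94.
At (809, -157): z = −207.3 − 26.2 + 677.94 = 444.5 m.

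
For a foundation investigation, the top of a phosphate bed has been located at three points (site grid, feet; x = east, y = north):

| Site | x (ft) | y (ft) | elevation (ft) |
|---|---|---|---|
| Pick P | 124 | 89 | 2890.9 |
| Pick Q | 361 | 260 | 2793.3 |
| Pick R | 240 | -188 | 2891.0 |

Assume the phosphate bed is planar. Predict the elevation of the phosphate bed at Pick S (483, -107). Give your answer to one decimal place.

Let the plane be z = a·x + b·y + c.
Pick Q−Pick P: 237a + 171b = −97.6;  Pick R−Pick P: 116a − 277b = 0.1.
Solving gives a = −0.31606, b = −0.13272.
Then c = 2890.9 − a·124 − b·89 = 2941.90.
At (483, -107): z = −152.7 + 14.2 + 2941.90 = 2803.4 ft.

2803.4 ft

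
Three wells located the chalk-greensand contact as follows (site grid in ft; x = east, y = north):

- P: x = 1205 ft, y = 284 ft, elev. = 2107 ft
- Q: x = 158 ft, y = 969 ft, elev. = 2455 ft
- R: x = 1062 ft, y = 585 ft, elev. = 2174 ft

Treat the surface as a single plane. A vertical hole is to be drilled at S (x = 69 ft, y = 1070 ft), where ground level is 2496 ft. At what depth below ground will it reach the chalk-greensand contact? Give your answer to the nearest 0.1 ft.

Two edge vectors: P→Q = (-1047, 685, 348), P→R = (-143, 301, 67).
Normal n = (P→Q) × (P→R) = (-58853, 20385, -217192).
So ∂z/∂x = −n_x/n_z = −0.270972 and ∂z/∂y = −n_y/n_z = 0.093857.
Intercept c from P: 2107 + 326.52 − 26.66 = 2406.87.
At (69, 1070): z_contact = −18.70 + 100.43 + 2406.87 = 2488.60 ft.
Depth below ground = 2496 − 2488.60 = 7.4 ft.

7.4 ft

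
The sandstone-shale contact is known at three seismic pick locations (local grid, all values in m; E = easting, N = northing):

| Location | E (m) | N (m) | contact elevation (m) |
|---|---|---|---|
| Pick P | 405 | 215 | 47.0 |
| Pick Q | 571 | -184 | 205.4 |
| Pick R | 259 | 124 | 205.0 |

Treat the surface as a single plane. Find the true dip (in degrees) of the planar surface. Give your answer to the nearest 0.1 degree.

43.4°

Two edge vectors: Pick P→Pick Q = (166, -399, 158.4), Pick P→Pick R = (-146, -91, 158).
Normal n = (Pick P→Pick Q) × (Pick P→Pick R) = (-48627.6, -49354.4, -73360).
So ∂z/∂E = −n_x/n_z = −0.66286 and ∂z/∂N = −n_y/n_z = −0.67277.
Gradient magnitude |∇z| = √(a² + b²) = √(0.43939 + 0.45262) = 0.94446.
True dip = arctan(0.94446) = 43.4°, dipping toward NE (azimuth ≈ 045°).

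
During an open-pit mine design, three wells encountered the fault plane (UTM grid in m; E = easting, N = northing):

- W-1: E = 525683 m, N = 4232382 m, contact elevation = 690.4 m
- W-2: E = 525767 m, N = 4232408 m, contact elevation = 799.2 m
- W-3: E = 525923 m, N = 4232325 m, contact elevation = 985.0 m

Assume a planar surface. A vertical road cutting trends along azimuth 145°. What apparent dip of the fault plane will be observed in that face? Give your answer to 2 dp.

Let the plane be z = a·E + b·N + c.
W-2−W-1: 84a + 26b = 108.8;  W-3−W-1: 240a − 57b = 294.6.
Solving gives a = 1.25691, b = 0.12383.
Unit vector along 145° is (sin 145°, cos 145°) = (0.5736, -0.8192).
Slope in that direction = a·(0.5736) + b·(-0.8192) = 0.61950.
Apparent dip = arctan|0.61950| = 31.78° (true dip is 51.6°, so apparent ≤ true as expected).

31.78°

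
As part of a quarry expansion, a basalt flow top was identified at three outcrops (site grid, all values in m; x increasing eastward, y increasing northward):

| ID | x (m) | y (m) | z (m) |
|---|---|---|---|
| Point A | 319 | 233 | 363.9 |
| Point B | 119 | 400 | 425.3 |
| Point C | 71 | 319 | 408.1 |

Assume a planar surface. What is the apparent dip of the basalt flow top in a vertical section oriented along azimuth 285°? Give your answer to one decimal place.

Let the plane be z = a·x + b·y + c.
Point B−Point A: −200a + 167b = 61.4;  Point C−Point A: −248a + 86b = 44.2.
Solving gives a = −0.08676, b = 0.26376.
Unit vector along 285° is (sin 285°, cos 285°) = (-0.9659, 0.2588).
Slope in that direction = a·(-0.9659) + b·(0.2588) = 0.15207.
Apparent dip = arctan|0.15207| = 8.6° (true dip is 15.5°, so apparent ≤ true as expected).

8.6°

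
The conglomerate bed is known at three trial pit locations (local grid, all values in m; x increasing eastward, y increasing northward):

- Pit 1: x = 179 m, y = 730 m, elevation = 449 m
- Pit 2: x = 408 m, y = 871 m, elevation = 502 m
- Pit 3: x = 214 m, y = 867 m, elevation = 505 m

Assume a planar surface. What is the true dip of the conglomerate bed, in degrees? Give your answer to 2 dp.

Let the plane be z = a·x + b·y + c.
Pit 2−Pit 1: 229a + 141b = 53;  Pit 3−Pit 1: 35a + 137b = 56.
Solving gives a = −0.02402, b = 0.41490.
Gradient magnitude |∇z| = √(a² + b²) = √(0.00058 + 0.17214) = 0.41559.
True dip = arctan(0.41559) = 22.57°, dipping toward S (azimuth ≈ 177°).

22.57°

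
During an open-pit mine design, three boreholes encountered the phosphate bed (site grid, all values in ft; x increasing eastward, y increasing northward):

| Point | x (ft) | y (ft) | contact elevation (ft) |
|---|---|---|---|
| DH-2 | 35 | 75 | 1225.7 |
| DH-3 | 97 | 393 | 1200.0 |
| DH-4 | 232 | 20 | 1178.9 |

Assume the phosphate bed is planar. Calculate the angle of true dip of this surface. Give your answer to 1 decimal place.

Two edge vectors: DH-2→DH-3 = (62, 318, -25.7), DH-2→DH-4 = (197, -55, -46.8).
Normal n = (DH-2→DH-3) × (DH-2→DH-4) = (-16295.9, -2161.3, -66056).
So ∂z/∂x = −n_x/n_z = −0.24670 and ∂z/∂y = −n_y/n_z = −0.03272.
Gradient magnitude |∇z| = √(a² + b²) = √(0.06086 + 0.00107) = 0.24886.
True dip = arctan(0.24886) = 14.0°, dipping toward E (azimuth ≈ 082°).

14.0°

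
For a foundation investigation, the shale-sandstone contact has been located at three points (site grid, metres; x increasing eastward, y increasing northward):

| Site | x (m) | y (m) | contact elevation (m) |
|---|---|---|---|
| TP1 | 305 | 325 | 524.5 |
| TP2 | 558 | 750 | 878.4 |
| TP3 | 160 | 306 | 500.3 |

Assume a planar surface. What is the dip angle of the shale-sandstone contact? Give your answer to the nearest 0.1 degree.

38.6°

Two edge vectors: TP1→TP2 = (253, 425, 353.9), TP1→TP3 = (-145, -19, -24.2).
Normal n = (TP1→TP2) × (TP1→TP3) = (-3560.9, -45192.9, 56818).
So ∂z/∂x = −n_x/n_z = 0.06267 and ∂z/∂y = −n_y/n_z = 0.79540.
Gradient magnitude |∇z| = √(a² + b²) = √(0.00393 + 0.63266) = 0.79786.
True dip = arctan(0.79786) = 38.6°, dipping toward S (azimuth ≈ 185°).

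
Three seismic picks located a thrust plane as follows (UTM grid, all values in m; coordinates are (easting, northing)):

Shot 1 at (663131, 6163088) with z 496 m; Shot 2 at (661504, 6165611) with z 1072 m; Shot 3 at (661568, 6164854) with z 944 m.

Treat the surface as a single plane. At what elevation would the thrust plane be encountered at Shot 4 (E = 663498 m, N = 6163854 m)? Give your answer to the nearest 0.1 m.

579.9 m

Two edge vectors: Shot 1→Shot 2 = (-1627, 2523, 576), Shot 1→Shot 3 = (-1563, 1766, 448).
Normal n = (Shot 1→Shot 2) × (Shot 1→Shot 3) = (113088, -171392, 1070167).
So ∂z/∂E = −n_x/n_z = −0.105673227 and ∂z/∂N = −n_y/n_z = 0.160154443.
Intercept c from Shot 1: 496 + 70075.19 − 987045.93 = −916474.73.
At (663498, 6163854): z = −70114.0 + 987168.6 − 916474.73 = 579.9 m.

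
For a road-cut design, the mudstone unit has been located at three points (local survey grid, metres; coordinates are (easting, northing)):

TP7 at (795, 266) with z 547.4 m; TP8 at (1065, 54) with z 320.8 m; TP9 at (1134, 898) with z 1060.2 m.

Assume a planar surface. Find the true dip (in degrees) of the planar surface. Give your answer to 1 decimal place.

Let the plane be z = a·E + b·N + c.
TP8−TP7: 270a − 212b = −226.6;  TP9−TP7: 339a + 632b = 512.8.
Solving gives a = −0.14225, b = 0.88770.
Gradient magnitude |∇z| = √(a² + b²) = √(0.02024 + 0.78800) = 0.89902.
True dip = arctan(0.89902) = 42.0°, dipping toward S (azimuth ≈ 171°).

42.0°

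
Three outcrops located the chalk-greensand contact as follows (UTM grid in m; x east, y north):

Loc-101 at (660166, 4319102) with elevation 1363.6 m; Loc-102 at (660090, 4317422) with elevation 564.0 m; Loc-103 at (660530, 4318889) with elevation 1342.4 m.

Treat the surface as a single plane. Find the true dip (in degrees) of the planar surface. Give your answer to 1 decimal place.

Two edge vectors: Loc-101→Loc-102 = (-76, -1680, -799.6), Loc-101→Loc-103 = (364, -213, -21.2).
Normal n = (Loc-101→Loc-102) × (Loc-101→Loc-103) = (-134698.8, -292665.6, 627708).
So ∂z/∂x = −n_x/n_z = 0.21459 and ∂z/∂y = −n_y/n_z = 0.46624.
Gradient magnitude |∇z| = √(a² + b²) = √(0.04605 + 0.21738) = 0.51326.
True dip = arctan(0.51326) = 27.2°, dipping toward SSW (azimuth ≈ 205°).

27.2°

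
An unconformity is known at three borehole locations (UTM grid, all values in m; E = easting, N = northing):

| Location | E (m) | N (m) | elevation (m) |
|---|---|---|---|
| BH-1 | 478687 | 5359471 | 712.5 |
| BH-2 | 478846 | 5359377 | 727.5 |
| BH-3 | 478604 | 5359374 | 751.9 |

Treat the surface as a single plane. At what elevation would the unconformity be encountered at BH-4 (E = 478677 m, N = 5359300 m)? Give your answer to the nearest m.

Two edge vectors: BH-1→BH-2 = (159, -94, 15), BH-1→BH-3 = (-83, -97, 39.4).
Normal n = (BH-1→BH-2) × (BH-1→BH-3) = (-2248.6, -7509.6, -23225).
So ∂z/∂E = −n_x/n_z = −0.09681808 and ∂z/∂N = −n_y/n_z = −0.32334123.
Intercept c from BH-1: 712.5 + 46345.56 + 1732937.93 = 1779995.99.
At (478677, 5359300): z = −46344.6 − 1732882.6 + 1779995.99 = 768.8 m.

769 m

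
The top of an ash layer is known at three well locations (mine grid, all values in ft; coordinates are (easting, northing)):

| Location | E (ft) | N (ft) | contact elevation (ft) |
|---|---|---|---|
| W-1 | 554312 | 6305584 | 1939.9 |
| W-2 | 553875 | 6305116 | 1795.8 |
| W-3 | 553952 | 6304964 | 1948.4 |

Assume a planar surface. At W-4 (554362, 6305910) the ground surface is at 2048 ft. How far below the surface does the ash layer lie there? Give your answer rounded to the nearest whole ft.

Let the plane be z = a·E + b·N + c.
W-2−W-1: −437a − 468b = −144.1;  W-3−W-1: −360a − 620b = 8.5.
Solving gives a = 0.91079446, b = −0.54255807.
Then c = 1939.9 − a·554312 − b·6305584 = 2918221.10.
At (554362, 6305910): z_contact = 504909.8 − 3421322.4 + 2918221.10 = 1808.6 ft.
Depth below ground = 2048 − 1808.6 = 239 ft.

239 ft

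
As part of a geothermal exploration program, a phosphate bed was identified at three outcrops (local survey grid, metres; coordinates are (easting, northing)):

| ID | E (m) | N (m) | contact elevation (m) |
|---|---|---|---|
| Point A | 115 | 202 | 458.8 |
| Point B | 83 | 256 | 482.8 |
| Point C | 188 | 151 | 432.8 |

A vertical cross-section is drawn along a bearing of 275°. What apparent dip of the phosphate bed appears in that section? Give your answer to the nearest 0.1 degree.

6.4°

Let the plane be z = a·E + b·N + c.
Point B−Point A: −32a + 54b = 24;  Point C−Point A: 73a − 51b = −26.
Solving gives a = −0.07792, b = 0.39827.
Unit vector along 275° is (sin 275°, cos 275°) = (-0.9962, 0.0872).
Slope in that direction = a·(-0.9962) + b·(0.0872) = 0.11234.
Apparent dip = arctan|0.11234| = 6.4° (true dip is 22.1°, so apparent ≤ true as expected).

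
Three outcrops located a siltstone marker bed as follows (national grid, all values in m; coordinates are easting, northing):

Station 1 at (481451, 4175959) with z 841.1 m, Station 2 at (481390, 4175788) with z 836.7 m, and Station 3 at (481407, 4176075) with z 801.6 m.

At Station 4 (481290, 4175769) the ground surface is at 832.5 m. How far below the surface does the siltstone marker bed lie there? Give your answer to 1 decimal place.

42.7 m

Two edge vectors: Station 1→Station 2 = (-61, -171, -4.4), Station 1→Station 3 = (-44, 116, -39.5).
Normal n = (Station 1→Station 2) × (Station 1→Station 3) = (7264.9, -2215.9, -14600).
So ∂z/∂easting = −n_x/n_z = 0.497595890 and ∂z/∂northing = −n_y/n_z = −0.151773973.
Intercept c from Station 1: 841.1 − 239568.04 + 633801.89 = 395074.95.
At (481290, 4175769): z_contact = 239487.93 − 633773.05 + 395074.95 = 789.82 m.
Depth below ground = 832.5 − 789.82 = 42.7 m.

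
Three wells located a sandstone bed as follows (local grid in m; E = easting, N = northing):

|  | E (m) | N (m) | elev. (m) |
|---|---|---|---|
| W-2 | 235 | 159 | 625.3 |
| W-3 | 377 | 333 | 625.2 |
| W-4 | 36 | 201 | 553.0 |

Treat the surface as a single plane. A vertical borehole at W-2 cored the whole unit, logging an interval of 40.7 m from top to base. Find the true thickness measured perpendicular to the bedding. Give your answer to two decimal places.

37.79 m

Two edge vectors: W-2→W-3 = (142, 174, -0.1), W-2→W-4 = (-199, 42, -72.3).
Normal n = (W-2→W-3) × (W-2→W-4) = (-12576, 10286.5, 40590).
So ∂z/∂E = −n_x/n_z = 0.30983 and ∂z/∂N = −n_y/n_z = −0.25342.
|∇z| = √(a²+b²) = 0.40027, so dip δ = arctan(0.40027) = 21.81°.
True thickness = vertical thickness × cos δ = 40.7 × cos 21.81° = 37.79 m.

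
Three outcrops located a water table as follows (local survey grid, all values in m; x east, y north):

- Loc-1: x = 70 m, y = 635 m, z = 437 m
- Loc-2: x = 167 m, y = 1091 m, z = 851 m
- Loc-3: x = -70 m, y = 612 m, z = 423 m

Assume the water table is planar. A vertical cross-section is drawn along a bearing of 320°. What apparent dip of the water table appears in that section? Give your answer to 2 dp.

36.37°

Let the plane be z = a·x + b·y + c.
Loc-2−Loc-1: 97a + 456b = 414;  Loc-3−Loc-1: −140a − 23b = −14.
Solving gives a = −0.05093, b = 0.91873.
Unit vector along 320° is (sin 320°, cos 320°) = (-0.6428, 0.7660).
Slope in that direction = a·(-0.6428) + b·(0.7660) = 0.73653.
Apparent dip = arctan|0.73653| = 36.37° (true dip is 42.6°, so apparent ≤ true as expected).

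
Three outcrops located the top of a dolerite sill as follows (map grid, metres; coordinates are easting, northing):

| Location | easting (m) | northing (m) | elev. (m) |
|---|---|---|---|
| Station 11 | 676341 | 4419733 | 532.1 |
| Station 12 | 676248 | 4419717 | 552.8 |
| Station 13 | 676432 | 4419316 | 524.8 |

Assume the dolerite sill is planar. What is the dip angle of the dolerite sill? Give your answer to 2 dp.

Two edge vectors: Station 11→Station 12 = (-93, -16, 20.7), Station 11→Station 13 = (91, -417, -7.3).
Normal n = (Station 11→Station 12) × (Station 11→Station 13) = (8748.7, 1204.8, 40237).
So ∂z/∂easting = −n_x/n_z = −0.21743 and ∂z/∂northing = −n_y/n_z = −0.02994.
Gradient magnitude |∇z| = √(a² + b²) = √(0.04728 + 0.00090) = 0.21948.
True dip = arctan(0.21948) = 12.38°, dipping toward E (azimuth ≈ 082°).

12.38°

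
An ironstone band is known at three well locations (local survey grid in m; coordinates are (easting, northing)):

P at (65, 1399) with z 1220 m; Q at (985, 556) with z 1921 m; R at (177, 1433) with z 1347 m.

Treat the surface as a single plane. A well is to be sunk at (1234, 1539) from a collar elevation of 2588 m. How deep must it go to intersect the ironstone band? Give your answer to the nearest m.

108 m

Let the plane be z = a·E + b·N + c.
Q−P: 920a − 843b = 701;  R−P: 112a + 34b = 127.
Solving gives a = 1.04136, b = 0.30493.
Then c = 1220 − a·65 − b·1399 = 725.72.
At (1234, 1539): z_contact = 1285.0 + 469.3 + 725.72 = 2480.0 m.
Depth below ground = 2588 − 2480.0 = 108 m.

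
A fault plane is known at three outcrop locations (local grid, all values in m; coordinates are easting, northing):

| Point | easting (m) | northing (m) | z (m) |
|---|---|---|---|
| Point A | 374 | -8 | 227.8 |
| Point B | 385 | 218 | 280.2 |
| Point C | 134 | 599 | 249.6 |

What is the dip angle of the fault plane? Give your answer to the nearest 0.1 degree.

26.1°

Two edge vectors: Point A→Point B = (11, 226, 52.4), Point A→Point C = (-240, 607, 21.8).
Normal n = (Point A→Point B) × (Point A→Point C) = (-26880, -12815.8, 60917).
So ∂z/∂easting = −n_x/n_z = 0.44126 and ∂z/∂northing = −n_y/n_z = 0.21038.
Gradient magnitude |∇z| = √(a² + b²) = √(0.19471 + 0.04426) = 0.48884.
True dip = arctan(0.48884) = 26.1°, dipping toward WSW (azimuth ≈ 245°).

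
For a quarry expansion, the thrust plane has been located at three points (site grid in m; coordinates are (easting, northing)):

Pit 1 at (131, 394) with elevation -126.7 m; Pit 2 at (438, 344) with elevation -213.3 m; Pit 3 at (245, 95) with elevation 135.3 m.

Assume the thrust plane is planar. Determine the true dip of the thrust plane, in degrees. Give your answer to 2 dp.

48.81°

Two edge vectors: Pit 1→Pit 2 = (307, -50, -86.6), Pit 1→Pit 3 = (114, -299, 262).
Normal n = (Pit 1→Pit 2) × (Pit 1→Pit 3) = (-38993.4, -90306.4, -86093).
So ∂z/∂E = −n_x/n_z = −0.45292 and ∂z/∂N = −n_y/n_z = −1.04894.
Gradient magnitude |∇z| = √(a² + b²) = √(0.20514 + 1.10028) = 1.14255.
True dip = arctan(1.14255) = 48.81°, dipping toward NNE (azimuth ≈ 023°).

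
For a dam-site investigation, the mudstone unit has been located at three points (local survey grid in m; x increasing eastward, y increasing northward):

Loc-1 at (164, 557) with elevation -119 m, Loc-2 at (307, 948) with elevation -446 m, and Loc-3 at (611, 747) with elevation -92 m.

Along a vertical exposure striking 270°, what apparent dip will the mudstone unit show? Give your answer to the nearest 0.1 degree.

Two edge vectors: Loc-1→Loc-2 = (143, 391, -327), Loc-1→Loc-3 = (447, 190, 27).
Normal n = (Loc-1→Loc-2) × (Loc-1→Loc-3) = (72687, -150030, -147607).
So ∂z/∂x = −n_x/n_z = 0.49244 and ∂z/∂y = −n_y/n_z = −1.01642.
Unit vector along 270° is (sin 270°, cos 270°) = (-1.0000, -0.0000).
Slope in that direction = a·(-1.0000) + b·(-0.0000) = −0.49244.
Apparent dip = arctan|0.49244| = 26.2° (true dip is 48.5°, so apparent ≤ true as expected).

26.2°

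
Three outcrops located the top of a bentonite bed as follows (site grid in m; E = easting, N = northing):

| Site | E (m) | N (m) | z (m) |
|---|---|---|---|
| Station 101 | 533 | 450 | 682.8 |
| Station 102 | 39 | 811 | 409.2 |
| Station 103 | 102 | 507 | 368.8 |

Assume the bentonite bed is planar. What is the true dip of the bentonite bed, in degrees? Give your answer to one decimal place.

39.4°

Two edge vectors: Station 101→Station 102 = (-494, 361, -273.6), Station 101→Station 103 = (-431, 57, -314).
Normal n = (Station 101→Station 102) × (Station 101→Station 103) = (-97758.8, -37194.4, 127433).
So ∂z/∂E = −n_x/n_z = 0.76714 and ∂z/∂N = −n_y/n_z = 0.29187.
Gradient magnitude |∇z| = √(a² + b²) = √(0.58850 + 0.08519) = 0.82079.
True dip = arctan(0.82079) = 39.4°, dipping toward WSW (azimuth ≈ 249°).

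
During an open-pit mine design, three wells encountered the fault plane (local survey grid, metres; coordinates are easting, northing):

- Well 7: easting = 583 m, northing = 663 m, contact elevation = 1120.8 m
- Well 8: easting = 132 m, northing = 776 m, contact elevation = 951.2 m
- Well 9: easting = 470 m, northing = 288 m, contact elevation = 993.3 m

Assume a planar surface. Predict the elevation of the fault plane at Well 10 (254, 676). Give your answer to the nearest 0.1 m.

982.4 m

Two edge vectors: Well 7→Well 8 = (-451, 113, -169.6), Well 7→Well 9 = (-113, -375, -127.5).
Normal n = (Well 7→Well 8) × (Well 7→Well 9) = (-78007.5, -38337.7, 181894).
So ∂z/∂easting = −n_x/n_z = 0.42886 and ∂z/∂northing = −n_y/n_z = 0.21077.
Intercept c from Well 7: 1120.8 − 250.03 − 139.74 = 731.03.
At (254, 676): z = 108.9 + 142.5 + 731.03 = 982.4 m.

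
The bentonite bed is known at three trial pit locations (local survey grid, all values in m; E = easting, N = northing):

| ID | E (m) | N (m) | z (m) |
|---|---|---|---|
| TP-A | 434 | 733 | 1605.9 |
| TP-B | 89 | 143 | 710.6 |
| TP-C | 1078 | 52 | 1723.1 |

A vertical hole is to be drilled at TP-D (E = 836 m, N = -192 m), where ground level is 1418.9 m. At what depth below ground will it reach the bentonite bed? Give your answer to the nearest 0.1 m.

175.7 m

Two edge vectors: TP-A→TP-B = (-345, -590, -895.3), TP-A→TP-C = (644, -681, 117.2).
Normal n = (TP-A→TP-B) × (TP-A→TP-C) = (-678847.3, -536139.2, 614905).
So ∂z/∂E = −n_x/n_z = 1.103987 and ∂z/∂N = −n_y/n_z = 0.871906.
Intercept c from TP-A: 1605.9 − 479.13 − 639.11 = 487.66.
At (836, -192): z_contact = 922.93 − 167.41 + 487.66 = 1243.19 m.
Depth below ground = 1418.9 − 1243.19 = 175.7 m.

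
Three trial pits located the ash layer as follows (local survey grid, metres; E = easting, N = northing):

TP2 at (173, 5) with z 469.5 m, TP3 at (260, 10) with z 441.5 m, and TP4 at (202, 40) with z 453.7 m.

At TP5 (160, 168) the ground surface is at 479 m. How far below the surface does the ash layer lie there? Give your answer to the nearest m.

37 m

Two edge vectors: TP2→TP3 = (87, 5, -28), TP2→TP4 = (29, 35, -15.8).
Normal n = (TP2→TP3) × (TP2→TP4) = (901, 562.6, 2900).
So ∂z/∂E = −n_x/n_z = −0.31069 and ∂z/∂N = −n_y/n_z = −0.19400.
Intercept c from TP2: 469.5 + 53.75 + 0.97 = 524.22.
At (160, 168): z_contact = −49.7 − 32.6 + 524.22 = 441.9 m.
Depth below ground = 479 − 441.9 = 37 m.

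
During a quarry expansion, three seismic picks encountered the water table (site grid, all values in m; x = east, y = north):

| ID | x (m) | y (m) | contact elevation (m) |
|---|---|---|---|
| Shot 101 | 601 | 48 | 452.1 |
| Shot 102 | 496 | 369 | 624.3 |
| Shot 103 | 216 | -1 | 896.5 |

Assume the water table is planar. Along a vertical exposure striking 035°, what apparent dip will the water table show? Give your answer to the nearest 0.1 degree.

Two edge vectors: Shot 101→Shot 102 = (-105, 321, 172.2), Shot 101→Shot 103 = (-385, -49, 444.4).
Normal n = (Shot 101→Shot 102) × (Shot 101→Shot 103) = (151090.2, -19635, 128730).
So ∂z/∂x = −n_x/n_z = −1.17370 and ∂z/∂y = −n_y/n_z = 0.15253.
Unit vector along 035° is (sin 35°, cos 35°) = (0.5736, 0.8192).
Slope in that direction = a·(0.5736) + b·(0.8192) = −0.54826.
Apparent dip = arctan|0.54826| = 28.7° (true dip is 49.8°, so apparent ≤ true as expected).

28.7°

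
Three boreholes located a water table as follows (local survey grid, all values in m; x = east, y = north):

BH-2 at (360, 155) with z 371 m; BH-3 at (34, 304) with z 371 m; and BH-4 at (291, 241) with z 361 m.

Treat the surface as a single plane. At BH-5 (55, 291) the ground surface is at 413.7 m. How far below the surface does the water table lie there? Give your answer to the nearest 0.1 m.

Let the plane be z = a·x + b·y + c.
BH-3−BH-2: −326a + 149b = 0;  BH-4−BH-2: −69a + 86b = −10.
Solving gives a = −0.08392, b = −0.18361.
Then c = 371 − a·360 − b·155 = 429.67.
At (55, 291): z_contact = −4.62 − 53.43 + 429.67 = 371.62 m.
Depth below ground = 413.7 − 371.62 = 42.1 m.

42.1 m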